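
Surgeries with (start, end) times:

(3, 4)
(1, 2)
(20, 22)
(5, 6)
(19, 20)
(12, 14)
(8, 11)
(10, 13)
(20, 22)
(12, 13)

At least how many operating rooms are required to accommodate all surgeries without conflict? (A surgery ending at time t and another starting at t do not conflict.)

The answer is the maximum number of intervals overlapping at any instant.
Events (time:±→running): 1:+→1 2:-→0 3:+→1 4:-→0 5:+→1 6:-→0 8:+→1 10:+→2 11:-→1 12:+→2 12:+→3 … peak 3.

3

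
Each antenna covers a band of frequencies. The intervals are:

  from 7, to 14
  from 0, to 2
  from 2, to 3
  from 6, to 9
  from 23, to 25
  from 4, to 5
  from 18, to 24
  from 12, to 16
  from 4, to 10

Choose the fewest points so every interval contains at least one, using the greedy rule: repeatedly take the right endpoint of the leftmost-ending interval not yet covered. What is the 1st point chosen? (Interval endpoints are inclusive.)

2

Process intervals by earliest right end; each time one isn't hit yet, stab at its right endpoint.
By right end: [0,2]  [2,3]  [4,5]  [6,9]  [4,10]  [7,14]  [12,16]  [18,24]  [23,25]
[0,2] uncovered → point at 2; [4,5] uncovered → point at 5; [6,9] uncovered → point at 9; [12,16] uncovered → point at 16; [18,24] uncovered → point at 24.
Points: 2, 5, 9, 16, 24 (5 total).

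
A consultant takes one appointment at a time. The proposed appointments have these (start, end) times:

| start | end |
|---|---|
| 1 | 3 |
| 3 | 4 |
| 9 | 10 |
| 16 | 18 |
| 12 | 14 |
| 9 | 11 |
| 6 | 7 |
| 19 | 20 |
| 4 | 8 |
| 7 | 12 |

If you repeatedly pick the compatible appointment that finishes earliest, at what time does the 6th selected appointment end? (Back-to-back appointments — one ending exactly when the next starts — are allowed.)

Greedy by earliest finish: after sorting by end time, pick each interval compatible with the last pick.
Sorted by end: (1,3)  (3,4)  (6,7)  (4,8)  (9,10)  (9,11)  (7,12)  (12,14)  (16,18)  (19,20)
take (1,3); take (3,4); take (6,7); take (9,10); skip (9,11); take (12,14); take (16,18); take (19,20).
Selected: (1,3) (3,4) (6,7) (9,10) (12,14) (16,18) (19,20)

18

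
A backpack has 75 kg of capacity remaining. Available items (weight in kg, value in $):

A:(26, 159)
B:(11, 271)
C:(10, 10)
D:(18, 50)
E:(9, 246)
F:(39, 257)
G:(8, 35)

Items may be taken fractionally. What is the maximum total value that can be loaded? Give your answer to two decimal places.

871.85

Sort by value per unit weight and fill in that order.
Order: E (246/9=27.33) > B (271/11=24.64) > F (257/39=6.59) > A (159/26=6.12) > G (35/8=4.38) > D (50/18=2.78) > C (10/10=1.00)
Fill: take E (9 @ 246) → take B (11 @ 271) → take F (39 @ 257) → take 16/26 of A → 97.85; 75/75 used.
Total value = 871.85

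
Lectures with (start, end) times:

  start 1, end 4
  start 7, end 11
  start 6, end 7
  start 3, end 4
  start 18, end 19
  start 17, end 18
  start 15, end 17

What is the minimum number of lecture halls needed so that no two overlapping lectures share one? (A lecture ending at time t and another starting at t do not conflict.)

starts: [1, 3, 6, 7, 15, 17, 18]
ends:   [4, 4, 7, 11, 17, 18, 19]
s1→1 s3→2  — peak 2.

2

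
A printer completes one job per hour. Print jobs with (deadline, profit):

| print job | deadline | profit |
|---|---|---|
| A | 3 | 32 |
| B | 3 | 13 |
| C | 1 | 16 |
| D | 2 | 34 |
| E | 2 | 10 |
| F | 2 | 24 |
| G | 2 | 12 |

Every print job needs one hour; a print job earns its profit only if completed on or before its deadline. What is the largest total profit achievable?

90

By profit: D(d2,34), A(d3,32), F(d2,24), C(d1,16), B(d3,13), G(d2,12), E(d2,10)
D→slot 2; A→slot 3; F→slot 1; C skipped; B skipped; G skipped; E skipped.
Profit = 24 + 34 + 32 = 90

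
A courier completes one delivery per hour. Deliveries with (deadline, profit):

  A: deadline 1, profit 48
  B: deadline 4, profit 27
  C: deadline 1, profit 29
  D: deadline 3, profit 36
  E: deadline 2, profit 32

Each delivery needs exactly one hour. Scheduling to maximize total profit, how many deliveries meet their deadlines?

By profit: A(d1,48), D(d3,36), E(d2,32), C(d1,29), B(d4,27)
A→slot 1; D→slot 3; E→slot 2; C skipped; B→slot 4.
4 of 5 scheduled.

4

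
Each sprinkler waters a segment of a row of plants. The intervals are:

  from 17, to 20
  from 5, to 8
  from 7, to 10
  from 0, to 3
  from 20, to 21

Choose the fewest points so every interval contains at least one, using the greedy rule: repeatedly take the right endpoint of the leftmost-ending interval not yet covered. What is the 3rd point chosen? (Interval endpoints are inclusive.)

Process intervals by earliest right end; each time one isn't hit yet, stab at its right endpoint.
By right end: [0,3]  [5,8]  [7,10]  [17,20]  [20,21]
[0,3] uncovered → point at 3; [5,8] uncovered → point at 8; [17,20] uncovered → point at 20.
Points: 3, 8, 20 (3 total).

20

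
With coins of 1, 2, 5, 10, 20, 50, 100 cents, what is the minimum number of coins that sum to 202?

3

Use the largest denomination that fits, subtract, and repeat.
202 − 2×100→2 − 1×2→0
Total coins = 2 + 1 = 3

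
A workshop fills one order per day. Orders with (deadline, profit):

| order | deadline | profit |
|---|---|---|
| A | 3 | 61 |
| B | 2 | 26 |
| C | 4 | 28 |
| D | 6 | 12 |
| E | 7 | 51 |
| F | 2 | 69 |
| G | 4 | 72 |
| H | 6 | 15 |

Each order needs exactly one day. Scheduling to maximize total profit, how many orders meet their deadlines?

Take jobs in profit order; each goes to the latest open slot no later than its deadline.
By profit: G(d4,72), F(d2,69), A(d3,61), E(d7,51), C(d4,28), B(d2,26), H(d6,15), D(d6,12)
G→slot 4; F→slot 2; A→slot 3; E→slot 7; C→slot 1; B skipped; H→slot 6; D→slot 5.
7 of 8 scheduled.

7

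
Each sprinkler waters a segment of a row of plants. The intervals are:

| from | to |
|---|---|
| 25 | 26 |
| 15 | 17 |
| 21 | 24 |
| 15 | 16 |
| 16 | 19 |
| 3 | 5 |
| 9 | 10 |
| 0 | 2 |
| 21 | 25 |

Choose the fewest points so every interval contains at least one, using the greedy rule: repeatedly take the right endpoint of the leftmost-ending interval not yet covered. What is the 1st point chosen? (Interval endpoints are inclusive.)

Sorted: [0,2] [3,5] [9,10] [15,16] [15,17] [16,19] [21,24] [21,25] [25,26]
{[0,2]} hit by 2; {[3,5]} hit by 5; {[9,10]} hit by 10; {[15,16],[15,17],[16,19]} hit by 16; {[21,24],[21,25]} hit by 24; {[25,26]} hit by 26.
Points: 2, 5, 10, 16, 24, 26 (6 total).

2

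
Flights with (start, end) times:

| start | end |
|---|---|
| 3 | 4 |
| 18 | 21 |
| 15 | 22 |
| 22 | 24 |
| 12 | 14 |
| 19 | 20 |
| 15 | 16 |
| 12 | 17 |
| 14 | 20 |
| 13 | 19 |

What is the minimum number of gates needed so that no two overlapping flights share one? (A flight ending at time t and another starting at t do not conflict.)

5

The answer is the maximum number of intervals overlapping at any instant.
Events (time:±→running): 3:+→1 4:-→0 12:+→1 12:+→2 13:+→3 14:-→2 14:+→3 15:+→4 15:+→5 … peak 5.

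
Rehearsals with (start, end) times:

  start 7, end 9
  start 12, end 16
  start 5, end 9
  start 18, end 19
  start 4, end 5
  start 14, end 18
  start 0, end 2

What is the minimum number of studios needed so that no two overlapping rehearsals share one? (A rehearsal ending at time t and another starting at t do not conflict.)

Count concurrent intervals with a sweep; the peak is the room count.
starts: [0, 4, 5, 7, 12, 14, 18]
ends:   [2, 5, 9, 9, 16, 18, 19]
s0→1 e2→0 s4→1 e5→0 s5→1 s7→2  — peak 2.

2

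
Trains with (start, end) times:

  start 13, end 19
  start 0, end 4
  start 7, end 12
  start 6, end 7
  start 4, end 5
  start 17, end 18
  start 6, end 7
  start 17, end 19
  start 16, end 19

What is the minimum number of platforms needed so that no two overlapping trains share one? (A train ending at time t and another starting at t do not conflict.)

Count concurrent intervals with a sweep; the peak is the room count.
starts: [0, 4, 6, 6, 7, 13, 16, 17, 17]
ends:   [4, 5, 7, 7, 12, 18, 19, 19, 19]
s0→1 e4→0 s4→1 e5→0 s6→1 s6→2 e7→1 e7→0 s7→1 e12→0 s13→1 s16→2 s17→3 s17→4  — peak 4.

4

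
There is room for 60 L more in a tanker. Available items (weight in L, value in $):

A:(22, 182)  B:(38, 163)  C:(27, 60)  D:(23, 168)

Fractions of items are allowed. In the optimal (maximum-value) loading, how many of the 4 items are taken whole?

Sort by value per unit weight and fill in that order.
Ratios (sorted): A 8.27, D 7.30, B 4.29, C 2.22
take A (22 @ 182); take D (23 @ 168); take 15/38 of B → 64.34. Capacity used 60/60.
2 item(s) taken whole; one partial (take 15/38 of B).

2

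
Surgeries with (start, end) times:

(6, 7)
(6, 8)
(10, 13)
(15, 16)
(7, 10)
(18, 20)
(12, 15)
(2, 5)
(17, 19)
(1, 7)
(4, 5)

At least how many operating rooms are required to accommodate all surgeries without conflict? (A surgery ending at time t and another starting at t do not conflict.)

The answer is the maximum number of intervals overlapping at any instant.
starts: [1, 2, 4, 6, 6, 7, 10, 12, 15, 17, 18]
ends:   [5, 5, 7, 7, 8, 10, 13, 15, 16, 19, 20]
s1→1 s2→2 s4→3  — peak 3.

3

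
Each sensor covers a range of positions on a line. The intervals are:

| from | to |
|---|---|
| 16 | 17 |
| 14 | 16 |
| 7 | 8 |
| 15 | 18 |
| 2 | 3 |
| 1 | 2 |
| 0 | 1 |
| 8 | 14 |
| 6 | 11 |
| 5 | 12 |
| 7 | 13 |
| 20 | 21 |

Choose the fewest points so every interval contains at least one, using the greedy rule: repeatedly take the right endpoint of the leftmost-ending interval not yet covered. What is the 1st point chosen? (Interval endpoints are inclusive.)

Sorted: [0,1] [1,2] [2,3] [7,8] [6,11] [5,12] [7,13] [8,14] [14,16] [16,17] [15,18] [20,21]
{[0,1],[1,2]} hit by 1; {[2,3]} hit by 3; {[7,8],[6,11],[5,12],[7,13],[8,14]} hit by 8; {[14,16],[16,17],[15,18]} hit by 16; {[20,21]} hit by 21.
Points: 1, 3, 8, 16, 21 (5 total).

1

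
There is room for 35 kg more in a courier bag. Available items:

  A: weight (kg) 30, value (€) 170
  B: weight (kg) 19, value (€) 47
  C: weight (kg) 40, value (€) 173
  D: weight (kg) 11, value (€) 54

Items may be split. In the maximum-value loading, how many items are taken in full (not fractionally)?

Greedy by value/weight ratio, highest first.
Ratios (sorted): A 5.67, D 4.91, C 4.33, B 2.47
take A (30 @ 170); take 5/11 of D → 24.55. Capacity used 35/35.
1 item(s) taken whole; one partial (take 5/11 of D).

1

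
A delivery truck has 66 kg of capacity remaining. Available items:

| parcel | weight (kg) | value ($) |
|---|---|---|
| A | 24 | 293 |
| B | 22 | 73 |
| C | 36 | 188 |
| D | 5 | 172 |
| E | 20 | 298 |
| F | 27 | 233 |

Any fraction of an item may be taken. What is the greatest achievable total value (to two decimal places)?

909.70

Greedy by value/weight ratio, highest first.
Order: D (172/5=34.40) > E (298/20=14.90) > A (293/24=12.21) > F (233/27=8.63) > C (188/36=5.22) > B (73/22=3.32)
Fill: take D (5 @ 172) → take E (20 @ 298) → take A (24 @ 293) → take 17/27 of F → 146.70; 66/66 used.
Total value = 909.70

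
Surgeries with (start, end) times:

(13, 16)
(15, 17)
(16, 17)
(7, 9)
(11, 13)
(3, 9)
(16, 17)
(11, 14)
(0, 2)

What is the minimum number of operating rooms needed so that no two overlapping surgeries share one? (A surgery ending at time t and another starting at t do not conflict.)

3

Count concurrent intervals with a sweep; the peak is the room count.
starts: [0, 3, 7, 11, 11, 13, 15, 16, 16]
ends:   [2, 9, 9, 13, 14, 16, 17, 17, 17]
s0→1 e2→0 s3→1 s7→2 e9→1 e9→0 s11→1 s11→2 e13→1 s13→2 e14→1 s15→2 e16→1 s16→2 s16→3  — peak 3.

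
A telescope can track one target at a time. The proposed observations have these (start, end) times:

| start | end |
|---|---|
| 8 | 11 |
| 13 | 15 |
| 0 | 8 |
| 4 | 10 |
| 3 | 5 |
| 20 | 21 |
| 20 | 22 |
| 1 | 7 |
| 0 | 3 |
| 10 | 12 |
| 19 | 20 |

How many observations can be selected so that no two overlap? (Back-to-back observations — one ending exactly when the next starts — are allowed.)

6

Sort by end time and greedily take each interval whose start is ≥ the last chosen end.
Sorted by end: (0,3)  (3,5)  (1,7)  (0,8)  (4,10)  (8,11)  (10,12)  (13,15)  (19,20)  (20,21)  (20,22)
take (0,3); take (3,5); skip (0,8); take (8,11); skip (10,12); take (13,15); take (19,20); take (20,21); skip (20,22).
Selected 6 observations.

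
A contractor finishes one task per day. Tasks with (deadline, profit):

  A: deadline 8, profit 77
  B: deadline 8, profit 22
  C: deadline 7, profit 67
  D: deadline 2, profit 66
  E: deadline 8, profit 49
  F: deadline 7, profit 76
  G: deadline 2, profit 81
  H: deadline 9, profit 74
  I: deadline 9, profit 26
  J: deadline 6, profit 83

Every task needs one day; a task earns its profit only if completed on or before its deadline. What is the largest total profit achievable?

Take jobs in profit order; each goes to the latest open slot no later than its deadline.
By profit: J(d6,83), G(d2,81), A(d8,77), F(d7,76), H(d9,74), C(d7,67), D(d2,66), E(d8,49), I(d9,26), B(d8,22)
J→slot 6; G→slot 2; A→slot 8; F→slot 7; H→slot 9; C→slot 5; D→slot 1; E→slot 4; I→slot 3; B skipped.
Profit = 66 + 81 + 26 + 49 + 67 + 83 + 76 + 77 + 74 = 599

599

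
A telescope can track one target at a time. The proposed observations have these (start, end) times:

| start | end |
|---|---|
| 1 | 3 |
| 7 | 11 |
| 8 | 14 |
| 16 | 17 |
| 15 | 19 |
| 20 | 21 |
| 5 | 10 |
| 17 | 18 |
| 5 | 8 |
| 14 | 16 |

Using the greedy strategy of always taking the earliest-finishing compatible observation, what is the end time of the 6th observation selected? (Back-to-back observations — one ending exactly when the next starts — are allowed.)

Sort by end time and greedily take each interval whose start is ≥ the last chosen end.
By end time: (1,3), (5,8), (5,10), (7,11), (8,14), (14,16), (16,17), (17,18), (15,19), (20,21).
Pick (1,3); next start ≥ 3 → (5,8); next start ≥ 8 → (8,14); next start ≥ 14 → (14,16); next start ≥ 16 → (16,17); next start ≥ 17 → (17,18); next start ≥ 18 → (20,21).
Selected: (1,3) (5,8) (8,14) (14,16) (16,17) (17,18) (20,21)

18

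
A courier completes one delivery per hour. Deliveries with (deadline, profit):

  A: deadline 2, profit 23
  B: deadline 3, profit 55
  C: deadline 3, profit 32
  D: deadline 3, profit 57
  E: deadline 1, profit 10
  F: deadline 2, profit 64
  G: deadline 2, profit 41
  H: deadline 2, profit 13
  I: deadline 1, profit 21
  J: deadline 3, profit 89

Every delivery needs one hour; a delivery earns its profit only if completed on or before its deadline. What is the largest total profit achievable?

Take jobs in profit order; each goes to the latest open slot no later than its deadline.
Profit order: J=89 F=64 D=57 B=55 G=41 C=32 A=23 I=21 H=13 E=10
Assign: J→slot 3, F→slot 2, D→slot 1, B skipped, G skipped, C skipped, A skipped, I skipped, H skipped, E skipped.
Slots: [1:D] [2:F] [3:J]
Profit = 57 + 64 + 89 = 210

210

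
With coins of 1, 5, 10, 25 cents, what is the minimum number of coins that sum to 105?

Use the largest denomination that fits, subtract, and repeat.
105 − 4×25→5 − 1×5→0
Total coins = 4 + 1 = 5

5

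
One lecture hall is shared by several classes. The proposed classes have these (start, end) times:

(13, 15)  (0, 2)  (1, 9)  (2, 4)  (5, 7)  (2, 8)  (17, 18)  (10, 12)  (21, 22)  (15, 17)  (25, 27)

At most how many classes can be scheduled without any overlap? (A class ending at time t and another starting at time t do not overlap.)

9

Sort by end time and greedily take each interval whose start is ≥ the last chosen end.
By end time: (0,2), (2,4), (5,7), (2,8), (1,9), (10,12), (13,15), (15,17), (17,18), (21,22), (25,27).
Pick (0,2); next start ≥ 2 → (2,4); next start ≥ 4 → (5,7); next start ≥ 7 → (10,12); next start ≥ 12 → (13,15); next start ≥ 15 → (15,17); next start ≥ 17 → (17,18); next start ≥ 18 → (21,22); next start ≥ 22 → (25,27).
Selected 9 classes.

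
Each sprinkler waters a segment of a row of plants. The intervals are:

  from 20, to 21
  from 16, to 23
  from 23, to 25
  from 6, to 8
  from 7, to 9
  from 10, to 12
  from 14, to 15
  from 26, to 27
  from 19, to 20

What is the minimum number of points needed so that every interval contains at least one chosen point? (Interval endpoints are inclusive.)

6

Process intervals by earliest right end; each time one isn't hit yet, stab at its right endpoint.
Sorted: [6,8] [7,9] [10,12] [14,15] [19,20] [20,21] [16,23] [23,25] [26,27]
{[6,8],[7,9]} hit by 8; {[10,12]} hit by 12; {[14,15]} hit by 15; {[19,20],[20,21],[16,23]} hit by 20; {[23,25]} hit by 25; {[26,27]} hit by 27.
Points: 8, 12, 15, 20, 25, 27 (6 total).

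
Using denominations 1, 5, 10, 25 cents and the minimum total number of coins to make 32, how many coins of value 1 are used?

Use the largest denomination that fits, subtract, and repeat.
32 = 1×25 + 1×5 + 2×1
Count of 1: 2

2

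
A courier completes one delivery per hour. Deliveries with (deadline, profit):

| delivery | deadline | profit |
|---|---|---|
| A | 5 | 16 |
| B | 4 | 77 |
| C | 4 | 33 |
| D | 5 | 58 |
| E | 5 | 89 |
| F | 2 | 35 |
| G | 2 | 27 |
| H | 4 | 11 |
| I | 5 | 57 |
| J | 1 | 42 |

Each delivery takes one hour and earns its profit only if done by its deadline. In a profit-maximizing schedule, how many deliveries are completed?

5

By profit: E(d5,89), B(d4,77), D(d5,58), I(d5,57), J(d1,42), F(d2,35), C(d4,33), G(d2,27), A(d5,16), H(d4,11)
E→slot 5; B→slot 4; D→slot 3; I→slot 2; J→slot 1; F skipped; C skipped; G skipped; A skipped; H skipped.
5 of 10 scheduled.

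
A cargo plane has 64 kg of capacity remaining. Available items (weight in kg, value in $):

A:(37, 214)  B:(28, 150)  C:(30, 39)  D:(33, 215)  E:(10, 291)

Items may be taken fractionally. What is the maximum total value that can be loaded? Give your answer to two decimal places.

Sort by value per unit weight and fill in that order.
Ratios (sorted): E 29.10, D 6.52, A 5.78, B 5.36, C 1.30
take E (10 @ 291); take D (33 @ 215); take 21/37 of A → 121.46. Capacity used 64/64.
Total value = 627.46

627.46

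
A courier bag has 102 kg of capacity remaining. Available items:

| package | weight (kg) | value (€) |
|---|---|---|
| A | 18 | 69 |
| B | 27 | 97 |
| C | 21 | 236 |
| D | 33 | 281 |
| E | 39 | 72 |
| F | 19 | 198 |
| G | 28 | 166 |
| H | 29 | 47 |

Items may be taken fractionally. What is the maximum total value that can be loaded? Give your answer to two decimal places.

Sort by value per unit weight and fill in that order.
Order: C (236/21=11.24) > F (198/19=10.42) > D (281/33=8.52) > G (166/28=5.93) > A (69/18=3.83) > B (97/27=3.59) > E (72/39=1.85) > H (47/29=1.62)
Fill: take C (21 @ 236) → take F (19 @ 198) → take D (33 @ 281) → take G (28 @ 166) → take 1/18 of A → 3.83; 102/102 used.
Total value = 884.83

884.83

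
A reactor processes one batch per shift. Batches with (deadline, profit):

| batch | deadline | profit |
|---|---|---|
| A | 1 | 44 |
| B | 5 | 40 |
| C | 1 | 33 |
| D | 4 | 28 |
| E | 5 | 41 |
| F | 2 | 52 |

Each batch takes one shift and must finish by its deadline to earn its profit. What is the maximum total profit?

Take jobs in profit order; each goes to the latest open slot no later than its deadline.
By profit: F(d2,52), A(d1,44), E(d5,41), B(d5,40), C(d1,33), D(d4,28)
F→slot 2; A→slot 1; E→slot 5; B→slot 4; C skipped; D→slot 3.
Profit = 44 + 52 + 28 + 40 + 41 = 205

205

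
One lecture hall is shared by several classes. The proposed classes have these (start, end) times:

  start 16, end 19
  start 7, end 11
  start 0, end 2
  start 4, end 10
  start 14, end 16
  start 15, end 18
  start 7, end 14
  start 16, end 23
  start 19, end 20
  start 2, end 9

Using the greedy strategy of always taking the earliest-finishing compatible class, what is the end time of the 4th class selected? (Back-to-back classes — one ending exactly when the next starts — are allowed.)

By end time: (0,2), (2,9), (4,10), (7,11), (7,14), (14,16), (15,18), (16,19), (19,20), (16,23).
Pick (0,2); next start ≥ 2 → (2,9); next start ≥ 9 → (14,16); next start ≥ 16 → (16,19); next start ≥ 19 → (19,20).
Selected: (0,2) (2,9) (14,16) (16,19) (19,20)

19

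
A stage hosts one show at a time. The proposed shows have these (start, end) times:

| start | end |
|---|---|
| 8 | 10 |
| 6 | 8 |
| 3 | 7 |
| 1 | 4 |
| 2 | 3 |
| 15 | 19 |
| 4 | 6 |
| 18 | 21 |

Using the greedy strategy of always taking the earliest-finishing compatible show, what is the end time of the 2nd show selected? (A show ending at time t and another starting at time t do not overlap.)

6

Greedy by earliest finish: after sorting by end time, pick each interval compatible with the last pick.
By end time: (2,3), (1,4), (4,6), (3,7), (6,8), (8,10), (15,19), (18,21).
Pick (2,3); next start ≥ 3 → (4,6); next start ≥ 6 → (6,8); next start ≥ 8 → (8,10); next start ≥ 10 → (15,19).
Selected: (2,3) (4,6) (6,8) (8,10) (15,19)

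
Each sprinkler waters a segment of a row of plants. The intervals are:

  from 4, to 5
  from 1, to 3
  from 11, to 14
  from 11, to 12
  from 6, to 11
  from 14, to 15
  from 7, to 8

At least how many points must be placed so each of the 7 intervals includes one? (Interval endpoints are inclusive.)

By right end: [1,3]  [4,5]  [7,8]  [6,11]  [11,12]  [11,14]  [14,15]
[1,3] uncovered → point at 3; [4,5] uncovered → point at 5; [7,8] uncovered → point at 8; [11,12] uncovered → point at 12; [14,15] uncovered → point at 15.
Points: 3, 5, 8, 12, 15 (5 total).

5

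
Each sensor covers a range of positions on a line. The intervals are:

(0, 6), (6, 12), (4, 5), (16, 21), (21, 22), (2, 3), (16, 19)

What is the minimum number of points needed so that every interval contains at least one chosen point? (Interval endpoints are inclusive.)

5

By right end: [2,3]  [4,5]  [0,6]  [6,12]  [16,19]  [16,21]  [21,22]
[2,3] uncovered → point at 3; [4,5] uncovered → point at 5; [6,12] uncovered → point at 12; [16,19] uncovered → point at 19; [21,22] uncovered → point at 22.
Points: 3, 5, 12, 19, 22 (5 total).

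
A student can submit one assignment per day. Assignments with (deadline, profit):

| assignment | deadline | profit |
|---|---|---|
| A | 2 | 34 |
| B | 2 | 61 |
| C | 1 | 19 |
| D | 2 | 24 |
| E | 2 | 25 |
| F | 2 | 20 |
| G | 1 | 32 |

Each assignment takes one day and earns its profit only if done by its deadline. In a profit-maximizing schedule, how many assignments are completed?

2

Take jobs in profit order; each goes to the latest open slot no later than its deadline.
Profit order: B=61 A=34 G=32 E=25 D=24 F=20 C=19
Assign: B→slot 2, A→slot 1, G skipped, E skipped, D skipped, F skipped, C skipped.
Slots: [1:A] [2:B]
2 of 7 scheduled.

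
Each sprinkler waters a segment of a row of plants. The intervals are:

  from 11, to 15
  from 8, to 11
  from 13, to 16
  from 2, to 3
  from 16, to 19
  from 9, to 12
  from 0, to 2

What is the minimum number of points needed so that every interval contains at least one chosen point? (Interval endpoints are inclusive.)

Sort by right endpoint; whenever an interval is uncovered, place a point at its right end.
By right end: [0,2]  [2,3]  [8,11]  [9,12]  [11,15]  [13,16]  [16,19]
[0,2] uncovered → point at 2; [8,11] uncovered → point at 11; [13,16] uncovered → point at 16.
Points: 2, 11, 16 (3 total).

3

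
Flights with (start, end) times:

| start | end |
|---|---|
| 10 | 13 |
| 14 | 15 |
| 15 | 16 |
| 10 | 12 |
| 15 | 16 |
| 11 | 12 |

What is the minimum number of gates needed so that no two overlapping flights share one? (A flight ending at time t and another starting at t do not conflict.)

The answer is the maximum number of intervals overlapping at any instant.
starts: [10, 10, 11, 14, 15, 15]
ends:   [12, 12, 13, 15, 16, 16]
s10→1 s10→2 s11→3  — peak 3.

3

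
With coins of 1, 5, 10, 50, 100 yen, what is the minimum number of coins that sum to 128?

Use the largest denomination that fits, subtract, and repeat.
128 = 1×100 + 2×10 + 1×5 + 3×1
Total coins = 1 + 2 + 1 + 3 = 7

7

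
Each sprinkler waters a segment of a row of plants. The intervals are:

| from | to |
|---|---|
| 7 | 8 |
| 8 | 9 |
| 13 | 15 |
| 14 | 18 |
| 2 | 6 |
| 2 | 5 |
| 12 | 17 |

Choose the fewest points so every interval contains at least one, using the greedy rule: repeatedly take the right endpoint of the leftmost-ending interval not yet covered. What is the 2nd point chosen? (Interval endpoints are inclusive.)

Sort by right endpoint; whenever an interval is uncovered, place a point at its right end.
By right end: [2,5]  [2,6]  [7,8]  [8,9]  [13,15]  [12,17]  [14,18]
[2,5] uncovered → point at 5; [7,8] uncovered → point at 8; [13,15] uncovered → point at 15.
Points: 5, 8, 15 (3 total).

8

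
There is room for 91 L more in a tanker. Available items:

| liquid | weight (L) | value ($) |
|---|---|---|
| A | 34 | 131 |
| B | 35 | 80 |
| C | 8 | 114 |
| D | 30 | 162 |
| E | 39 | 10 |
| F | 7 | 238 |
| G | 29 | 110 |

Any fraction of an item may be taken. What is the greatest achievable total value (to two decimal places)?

Greedy by value/weight ratio, highest first.
Order: F (238/7=34.00) > C (114/8=14.25) > D (162/30=5.40) > A (131/34=3.85) > G (110/29=3.79) > B (80/35=2.29) > E (10/39=0.26)
Fill: take F (7 @ 238) → take C (8 @ 114) → take D (30 @ 162) → take A (34 @ 131) → take 12/29 of G → 45.52; 91/91 used.
Total value = 690.52

690.52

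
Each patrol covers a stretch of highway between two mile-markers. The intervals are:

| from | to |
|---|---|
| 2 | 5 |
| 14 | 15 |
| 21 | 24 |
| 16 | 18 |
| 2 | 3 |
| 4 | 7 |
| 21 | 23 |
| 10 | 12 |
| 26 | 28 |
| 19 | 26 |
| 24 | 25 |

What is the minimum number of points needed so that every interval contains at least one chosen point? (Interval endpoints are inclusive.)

By right end: [2,3]  [2,5]  [4,7]  [10,12]  [14,15]  [16,18]  [21,23]  [21,24]  [24,25]  [19,26]  [26,28]
[2,3] uncovered → point at 3; [4,7] uncovered → point at 7; [10,12] uncovered → point at 12; [14,15] uncovered → point at 15; [16,18] uncovered → point at 18; [21,23] uncovered → point at 23; [24,25] uncovered → point at 25; [26,28] uncovered → point at 28.
Points: 3, 7, 12, 15, 18, 23, 25, 28 (8 total).

8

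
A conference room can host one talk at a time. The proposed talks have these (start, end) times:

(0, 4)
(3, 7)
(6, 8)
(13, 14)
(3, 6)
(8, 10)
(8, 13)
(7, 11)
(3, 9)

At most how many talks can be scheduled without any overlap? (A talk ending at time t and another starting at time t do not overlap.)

4

Order by finish time; keep every interval that doesn't clash with the previous kept one.
By end time: (0,4), (3,6), (3,7), (6,8), (3,9), (8,10), (7,11), (8,13), (13,14).
Pick (0,4); next start ≥ 4 → (6,8); next start ≥ 8 → (8,10); next start ≥ 10 → (13,14).
Selected 4 talks.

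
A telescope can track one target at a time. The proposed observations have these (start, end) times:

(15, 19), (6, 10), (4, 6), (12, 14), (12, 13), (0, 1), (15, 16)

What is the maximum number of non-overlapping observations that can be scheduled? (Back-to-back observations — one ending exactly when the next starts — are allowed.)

Sorted by end: (0,1)  (4,6)  (6,10)  (12,13)  (12,14)  (15,16)  (15,19)
take (0,1); take (4,6); take (6,10); take (12,13); take (15,16).
Selected 5 observations.

5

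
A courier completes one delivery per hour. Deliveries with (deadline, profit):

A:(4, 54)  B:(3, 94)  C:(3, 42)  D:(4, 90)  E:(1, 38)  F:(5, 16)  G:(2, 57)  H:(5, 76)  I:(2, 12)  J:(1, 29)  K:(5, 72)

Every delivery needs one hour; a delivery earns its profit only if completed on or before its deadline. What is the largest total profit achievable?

Take jobs in profit order; each goes to the latest open slot no later than its deadline.
Profit order: B=94 D=90 H=76 K=72 G=57 A=54 C=42 E=38 J=29 F=16 I=12
Assign: B→slot 3, D→slot 4, H→slot 5, K→slot 2, G→slot 1, A skipped, C skipped, E skipped, J skipped, F skipped, I skipped.
Slots: [1:G] [2:K] [3:B] [4:D] [5:H]
Profit = 57 + 72 + 94 + 90 + 76 = 389

389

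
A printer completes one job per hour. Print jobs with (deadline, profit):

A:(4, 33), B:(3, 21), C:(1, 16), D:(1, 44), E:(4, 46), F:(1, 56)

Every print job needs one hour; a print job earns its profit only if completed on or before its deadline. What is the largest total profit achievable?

Profit order: F=56 E=46 D=44 A=33 B=21 C=16
Assign: F→slot 1, E→slot 4, D skipped, A→slot 3, B→slot 2, C skipped.
Slots: [1:F] [2:B] [3:A] [4:E]
Profit = 56 + 21 + 33 + 46 = 156

156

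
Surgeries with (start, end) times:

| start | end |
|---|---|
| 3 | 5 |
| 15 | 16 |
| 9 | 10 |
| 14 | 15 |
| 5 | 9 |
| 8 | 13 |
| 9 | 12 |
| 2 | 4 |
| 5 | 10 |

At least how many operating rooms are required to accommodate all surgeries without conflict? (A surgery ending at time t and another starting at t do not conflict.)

4

Count concurrent intervals with a sweep; the peak is the room count.
starts: [2, 3, 5, 5, 8, 9, 9, 14, 15]
ends:   [4, 5, 9, 10, 10, 12, 13, 15, 16]
s2→1 s3→2 e4→1 e5→0 s5→1 s5→2 s8→3 e9→2 s9→3 s9→4  — peak 4.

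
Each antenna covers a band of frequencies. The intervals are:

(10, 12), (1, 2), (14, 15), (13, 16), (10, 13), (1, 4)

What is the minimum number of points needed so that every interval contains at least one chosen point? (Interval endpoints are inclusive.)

By right end: [1,2]  [1,4]  [10,12]  [10,13]  [14,15]  [13,16]
[1,2] uncovered → point at 2; [10,12] uncovered → point at 12; [14,15] uncovered → point at 15.
Points: 2, 12, 15 (3 total).

3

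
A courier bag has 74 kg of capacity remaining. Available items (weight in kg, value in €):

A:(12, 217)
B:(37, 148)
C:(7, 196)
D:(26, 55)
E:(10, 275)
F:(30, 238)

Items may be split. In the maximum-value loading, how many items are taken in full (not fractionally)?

Sort by value per unit weight and fill in that order.
Order: C (196/7=28.00) > E (275/10=27.50) > A (217/12=18.08) > F (238/30=7.93) > B (148/37=4.00) > D (55/26=2.12)
Fill: take C (7 @ 196) → take E (10 @ 275) → take A (12 @ 217) → take F (30 @ 238) → take 15/37 of B → 60.00; 74/74 used.
4 item(s) taken whole; one partial (take 15/37 of B).

4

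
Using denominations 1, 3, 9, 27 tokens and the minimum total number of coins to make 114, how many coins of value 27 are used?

4

114 − 4×27→6 − 2×3→0
Count of 27: 4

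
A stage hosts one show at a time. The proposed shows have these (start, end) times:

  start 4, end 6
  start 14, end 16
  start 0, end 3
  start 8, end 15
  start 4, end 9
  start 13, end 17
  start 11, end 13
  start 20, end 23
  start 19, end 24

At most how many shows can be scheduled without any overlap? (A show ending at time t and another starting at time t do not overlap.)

5

Order by finish time; keep every interval that doesn't clash with the previous kept one.
Sorted by end: (0,3)  (4,6)  (4,9)  (11,13)  (8,15)  (14,16)  (13,17)  (20,23)  (19,24)
take (0,3); take (4,6); take (11,13); skip (8,15); take (14,16); take (20,23).
Selected 5 shows.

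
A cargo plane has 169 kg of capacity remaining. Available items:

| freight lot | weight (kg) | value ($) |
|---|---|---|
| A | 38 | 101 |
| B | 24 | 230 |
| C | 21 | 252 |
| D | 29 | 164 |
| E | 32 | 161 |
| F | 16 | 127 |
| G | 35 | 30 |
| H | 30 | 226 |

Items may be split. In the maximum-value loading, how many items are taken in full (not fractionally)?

6

Ratios (sorted): C 12.00, B 9.58, F 7.94, H 7.53, D 5.66, E 5.03, A 2.66, G 0.86
take C (21 @ 252); take B (24 @ 230); take F (16 @ 127); take H (30 @ 226); take D (29 @ 164); take E (32 @ 161); take 17/38 of A → 45.18. Capacity used 169/169.
6 item(s) taken whole; one partial (take 17/38 of A).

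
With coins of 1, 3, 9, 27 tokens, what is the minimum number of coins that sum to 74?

6

Use the largest denomination that fits, subtract, and repeat.
74 − 2×27→20 − 2×9→2 − 2×1→0
Total coins = 2 + 2 + 2 = 6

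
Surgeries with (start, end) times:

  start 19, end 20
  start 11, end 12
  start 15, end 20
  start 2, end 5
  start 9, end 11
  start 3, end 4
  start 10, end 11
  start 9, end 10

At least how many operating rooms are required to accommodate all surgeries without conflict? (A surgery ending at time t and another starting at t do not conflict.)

Events (time:±→running): 2:+→1 3:+→2 … peak 2.

2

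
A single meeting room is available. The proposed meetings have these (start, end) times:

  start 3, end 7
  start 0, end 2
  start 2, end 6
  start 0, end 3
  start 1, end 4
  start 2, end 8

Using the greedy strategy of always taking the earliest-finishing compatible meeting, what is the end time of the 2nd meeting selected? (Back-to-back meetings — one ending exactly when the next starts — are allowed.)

6

Order by finish time; keep every interval that doesn't clash with the previous kept one.
Sorted by end: (0,2)  (0,3)  (1,4)  (2,6)  (3,7)  (2,8)
take (0,2); skip (0,3); skip (1,4); take (2,6); skip (3,7); skip (2,8).
Selected: (0,2) (2,6)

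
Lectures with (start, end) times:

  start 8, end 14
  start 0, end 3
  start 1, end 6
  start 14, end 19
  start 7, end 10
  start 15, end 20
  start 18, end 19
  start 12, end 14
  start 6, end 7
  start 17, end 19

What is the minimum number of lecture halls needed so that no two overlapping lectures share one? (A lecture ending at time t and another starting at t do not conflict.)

Count concurrent intervals with a sweep; the peak is the room count.
starts: [0, 1, 6, 7, 8, 12, 14, 15, 17, 18]
ends:   [3, 6, 7, 10, 14, 14, 19, 19, 19, 20]
s0→1 s1→2 e3→1 e6→0 s6→1 e7→0 s7→1 s8→2 e10→1 s12→2 e14→1 e14→0 s14→1 s15→2 s17→3 s18→4  — peak 4.

4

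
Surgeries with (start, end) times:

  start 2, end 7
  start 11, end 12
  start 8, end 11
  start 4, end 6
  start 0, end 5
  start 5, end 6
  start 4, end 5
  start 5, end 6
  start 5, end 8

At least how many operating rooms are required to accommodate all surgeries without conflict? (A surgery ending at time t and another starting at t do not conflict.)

starts: [0, 2, 4, 4, 5, 5, 5, 8, 11]
ends:   [5, 5, 6, 6, 6, 7, 8, 11, 12]
s0→1 s2→2 s4→3 s4→4 e5→3 e5→2 s5→3 s5→4 s5→5  — peak 5.

5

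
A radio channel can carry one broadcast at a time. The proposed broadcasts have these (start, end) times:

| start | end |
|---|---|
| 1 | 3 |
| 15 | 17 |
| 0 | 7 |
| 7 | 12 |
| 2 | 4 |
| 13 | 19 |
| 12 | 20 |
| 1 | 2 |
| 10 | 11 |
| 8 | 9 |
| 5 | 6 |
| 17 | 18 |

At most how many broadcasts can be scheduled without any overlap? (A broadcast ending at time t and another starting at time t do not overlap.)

Sorted by end: (1,2)  (1,3)  (2,4)  (5,6)  (0,7)  (8,9)  (10,11)  (7,12)  (15,17)  (17,18)  (13,19)  (12,20)
take (1,2); take (2,4); take (5,6); take (8,9); take (10,11); take (15,17); take (17,18).
Selected 7 broadcasts.

7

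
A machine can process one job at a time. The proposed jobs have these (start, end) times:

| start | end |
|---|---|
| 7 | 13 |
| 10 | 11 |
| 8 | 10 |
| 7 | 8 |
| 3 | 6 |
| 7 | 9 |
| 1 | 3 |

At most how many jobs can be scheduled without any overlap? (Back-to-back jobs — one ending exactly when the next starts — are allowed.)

Order by finish time; keep every interval that doesn't clash with the previous kept one.
By end time: (1,3), (3,6), (7,8), (7,9), (8,10), (10,11), (7,13).
Pick (1,3); next start ≥ 3 → (3,6); next start ≥ 6 → (7,8); next start ≥ 8 → (8,10); next start ≥ 10 → (10,11).
Selected 5 jobs.

5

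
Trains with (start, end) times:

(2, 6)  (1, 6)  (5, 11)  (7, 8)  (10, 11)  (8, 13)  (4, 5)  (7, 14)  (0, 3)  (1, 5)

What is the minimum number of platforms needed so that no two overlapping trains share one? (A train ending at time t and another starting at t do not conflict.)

4

The answer is the maximum number of intervals overlapping at any instant.
starts: [0, 1, 1, 2, 4, 5, 7, 7, 8, 10]
ends:   [3, 5, 5, 6, 6, 8, 11, 11, 13, 14]
s0→1 s1→2 s1→3 s2→4  — peak 4.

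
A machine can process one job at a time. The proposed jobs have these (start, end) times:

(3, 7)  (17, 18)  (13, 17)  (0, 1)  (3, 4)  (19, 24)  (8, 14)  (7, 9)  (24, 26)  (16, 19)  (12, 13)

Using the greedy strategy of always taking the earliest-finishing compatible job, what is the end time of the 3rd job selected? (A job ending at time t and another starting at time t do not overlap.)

Greedy by earliest finish: after sorting by end time, pick each interval compatible with the last pick.
By end time: (0,1), (3,4), (3,7), (7,9), (12,13), (8,14), (13,17), (17,18), (16,19), (19,24), (24,26).
Pick (0,1); next start ≥ 1 → (3,4); next start ≥ 4 → (7,9); next start ≥ 9 → (12,13); next start ≥ 13 → (13,17); next start ≥ 17 → (17,18); next start ≥ 18 → (19,24); next start ≥ 24 → (24,26).
Selected: (0,1) (3,4) (7,9) (12,13) (13,17) (17,18) (19,24) (24,26)

9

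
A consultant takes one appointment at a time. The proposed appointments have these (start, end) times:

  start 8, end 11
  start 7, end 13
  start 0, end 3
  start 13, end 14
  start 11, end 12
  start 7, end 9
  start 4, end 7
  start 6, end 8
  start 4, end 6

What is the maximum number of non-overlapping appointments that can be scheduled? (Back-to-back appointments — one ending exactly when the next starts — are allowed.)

6

Order by finish time; keep every interval that doesn't clash with the previous kept one.
Sorted by end: (0,3)  (4,6)  (4,7)  (6,8)  (7,9)  (8,11)  (11,12)  (7,13)  (13,14)
take (0,3); take (4,6); take (6,8); take (8,11); take (11,12); take (13,14).
Selected 6 appointments.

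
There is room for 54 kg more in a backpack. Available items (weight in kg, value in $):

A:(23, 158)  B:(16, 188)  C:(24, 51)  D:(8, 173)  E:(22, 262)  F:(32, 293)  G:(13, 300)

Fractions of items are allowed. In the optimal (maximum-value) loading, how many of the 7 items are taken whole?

3

Sort by value per unit weight and fill in that order.
Ratios (sorted): G 23.08, D 21.62, E 11.91, B 11.75, F 9.16, A 6.87, C 2.12
take G (13 @ 300); take D (8 @ 173); take E (22 @ 262); take 11/16 of B → 129.25. Capacity used 54/54.
3 item(s) taken whole; one partial (take 11/16 of B).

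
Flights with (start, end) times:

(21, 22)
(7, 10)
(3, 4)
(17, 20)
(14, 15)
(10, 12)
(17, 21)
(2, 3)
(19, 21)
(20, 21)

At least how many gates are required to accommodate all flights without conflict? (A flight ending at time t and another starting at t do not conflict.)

3

The answer is the maximum number of intervals overlapping at any instant.
starts: [2, 3, 7, 10, 14, 17, 17, 19, 20, 21]
ends:   [3, 4, 10, 12, 15, 20, 21, 21, 21, 22]
s2→1 e3→0 s3→1 e4→0 s7→1 e10→0 s10→1 e12→0 s14→1 e15→0 s17→1 s17→2 s19→3  — peak 3.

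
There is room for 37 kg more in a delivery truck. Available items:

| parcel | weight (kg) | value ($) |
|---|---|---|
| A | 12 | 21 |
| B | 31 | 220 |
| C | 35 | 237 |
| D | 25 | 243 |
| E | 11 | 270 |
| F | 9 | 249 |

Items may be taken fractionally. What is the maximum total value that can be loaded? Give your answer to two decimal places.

684.24

Greedy by value/weight ratio, highest first.
Order: F (249/9=27.67) > E (270/11=24.55) > D (243/25=9.72) > B (220/31=7.10) > C (237/35=6.77) > A (21/12=1.75)
Fill: take F (9 @ 249) → take E (11 @ 270) → take 17/25 of D → 165.24; 37/37 used.
Total value = 684.24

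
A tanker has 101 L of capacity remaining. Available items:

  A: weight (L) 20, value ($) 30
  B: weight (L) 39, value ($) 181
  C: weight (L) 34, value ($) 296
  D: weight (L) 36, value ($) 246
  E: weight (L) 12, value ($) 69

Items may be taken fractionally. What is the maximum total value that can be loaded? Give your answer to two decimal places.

Sort by value per unit weight and fill in that order.
Order: C (296/34=8.71) > D (246/36=6.83) > E (69/12=5.75) > B (181/39=4.64) > A (30/20=1.50)
Fill: take C (34 @ 296) → take D (36 @ 246) → take E (12 @ 69) → take 19/39 of B → 88.18; 101/101 used.
Total value = 699.18

699.18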